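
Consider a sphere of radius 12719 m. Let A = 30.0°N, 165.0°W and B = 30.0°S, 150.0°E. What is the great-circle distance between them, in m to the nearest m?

In radians: φ₁ = 0.5236, φ₂ = -0.5236, Δλ = -45.000° = -0.7854 rad.
cos c = sin φ₁ sin φ₂ + cos φ₁ cos φ₂ cos Δλ = (0.5000)(-0.5000) + (0.8660)(0.8660)(0.7071) = 0.28033,
so c = arccos(0.28033) = 1.28666 rad.
Distance = R·c = 12719 × 1.2867 ≈ 16365 m.

16365 m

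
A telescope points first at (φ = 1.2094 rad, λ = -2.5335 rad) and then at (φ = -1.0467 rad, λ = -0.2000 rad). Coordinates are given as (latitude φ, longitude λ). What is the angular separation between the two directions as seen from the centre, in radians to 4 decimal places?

2.7710 rad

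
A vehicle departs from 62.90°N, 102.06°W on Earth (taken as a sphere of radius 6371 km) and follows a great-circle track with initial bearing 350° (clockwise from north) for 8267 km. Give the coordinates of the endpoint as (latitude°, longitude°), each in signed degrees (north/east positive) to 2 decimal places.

Angular distance δ = d/R = 8267/6371 = 1.29760 rad; initial bearing θ = 6.1087 rad.
sin φ₂ = sin φ₁ cos δ + cos φ₁ sin δ cos θ = (0.8902)(0.2698) + (0.4555)(0.9629)(0.9848) = 0.6722, so φ₂ = 42.24°.
Δλ = atan2(sin θ sin δ cos φ₁, cos δ − sin φ₁ sin φ₂) = atan2(-0.0762, -0.3286) = -166.948°.
λ₂ = -102.060° − 166.948° = -269.01° → 90.99° after wrapping to (−180°, 180°].

42.24°, 90.99°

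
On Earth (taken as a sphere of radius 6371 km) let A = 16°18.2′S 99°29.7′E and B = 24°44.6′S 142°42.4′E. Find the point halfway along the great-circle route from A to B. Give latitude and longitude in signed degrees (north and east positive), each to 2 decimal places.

-21.93°, 120.47°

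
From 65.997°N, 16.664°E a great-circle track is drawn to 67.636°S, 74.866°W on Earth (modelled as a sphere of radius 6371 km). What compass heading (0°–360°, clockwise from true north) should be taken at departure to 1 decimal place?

With φ₁ = 1.1519, φ₂ = -1.1805, Δλ = -1.5975 rad, the forward-azimuth formula gives
θ = atan2( sin Δλ cos φ₂ , cos φ₁ sin φ₂ − sin φ₁ cos φ₂ cos Δλ ) = atan2(-0.3804, -0.3669) = -133.97°.
Adding 360° brings this into [0°, 360°): 226.0°.

226.0°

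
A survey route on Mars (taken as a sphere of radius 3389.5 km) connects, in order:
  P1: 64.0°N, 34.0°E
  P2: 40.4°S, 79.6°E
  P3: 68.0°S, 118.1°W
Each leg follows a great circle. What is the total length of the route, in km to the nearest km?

10720 km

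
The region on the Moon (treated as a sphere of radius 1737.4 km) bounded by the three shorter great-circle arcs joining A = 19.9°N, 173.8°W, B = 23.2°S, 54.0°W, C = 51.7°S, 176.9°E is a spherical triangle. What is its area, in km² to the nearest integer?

Side lengths (central angles): a = 1.6209, b = 1.2577, c = 2.1695 rad; semiperimeter s = 2.5241.
By l'Huilier's theorem, tan(E/4) = √[tan(s/2) tan((s−a)/2) tan((s−b)/2) tan((s−c)/2)], giving spherical excess E = 1.6820 rad.
Area = E·R² = 1.6820 × (1737.4)² ≈ 5077293 km².

5077293 km²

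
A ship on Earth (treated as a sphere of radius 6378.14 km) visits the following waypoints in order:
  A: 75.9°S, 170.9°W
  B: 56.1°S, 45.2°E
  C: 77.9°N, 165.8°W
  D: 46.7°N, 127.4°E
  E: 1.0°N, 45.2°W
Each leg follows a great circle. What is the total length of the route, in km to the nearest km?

41564 km

Leg A→B: central angle 0.8021 rad, distance 5115.7 km.
Leg B→C: central angle 2.7184 rad, distance 17338.4 km.
Leg C→D: central angle 0.6947 rad, distance 4431.0 km.
Leg D→E: central angle 2.3014 rad, distance 14678.5 km.
Total: 5115.7 + 17338.4 + 4431.0 + 14678.5 ≈ 41564 km.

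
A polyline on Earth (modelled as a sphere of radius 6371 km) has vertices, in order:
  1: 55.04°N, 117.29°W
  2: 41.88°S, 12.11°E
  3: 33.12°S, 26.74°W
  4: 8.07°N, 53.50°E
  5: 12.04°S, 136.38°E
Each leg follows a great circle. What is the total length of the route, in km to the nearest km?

Leg 1→2: central angle 2.5286 rad, distance 16109.4 km.
Leg 2→3: central angle 0.5541 rad, distance 3529.9 km.
Leg 3→4: central angle 1.5069 rad, distance 9600.4 km.
Leg 4→5: central angle 1.4799 rad, distance 9428.7 km.
Total: 16109.4 + 3529.9 + 9600.4 + 9428.7 ≈ 38668 km.

38668 km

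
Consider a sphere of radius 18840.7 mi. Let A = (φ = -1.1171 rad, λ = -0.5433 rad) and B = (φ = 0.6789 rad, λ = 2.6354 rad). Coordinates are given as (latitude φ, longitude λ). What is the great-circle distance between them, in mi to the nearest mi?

In radians: φ₁ = -1.1171, φ₂ = 0.6789, Δλ = -177.874° = -3.1045 rad.
Haversine: a = sin²(Δφ/2) + cos φ₁ cos φ₂ sin²(Δλ/2) = 0.6117 + (0.4383)(0.7783)(0.9997) = 0.95264.
Central angle c = 2·arcsin(√a) = 2.70284 rad.
Distance = R·c = 18840.7 × 2.7028 ≈ 50923 mi.

50923 mi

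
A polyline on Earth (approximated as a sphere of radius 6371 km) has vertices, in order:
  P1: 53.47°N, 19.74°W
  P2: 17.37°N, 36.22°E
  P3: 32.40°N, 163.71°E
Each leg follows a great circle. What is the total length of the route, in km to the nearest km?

18390 km

Leg P1→P2: central angle 0.9789 rad, distance 6236.9 km.
Leg P2→P3: central angle 1.9076 rad, distance 12153.4 km.
Total: 6236.9 + 12153.4 ≈ 18390 km.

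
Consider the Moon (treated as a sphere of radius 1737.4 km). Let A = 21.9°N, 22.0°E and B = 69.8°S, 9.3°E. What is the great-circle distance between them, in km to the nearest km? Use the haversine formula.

2794 km

With latitudes φ₁ = 21.900°, φ₂ = -69.800° and longitude difference Δλ = -12.700°:
Haversine: a = sin²(Δφ/2) + cos φ₁ cos φ₂ sin²(Δλ/2) = 0.5148 + (0.9278)(0.3453)(0.0122) = 0.51875.
Central angle c = 2·arcsin(√a) = 1.60831 rad.
Distance = R·c = 1737.4 × 1.6083 ≈ 2794 km.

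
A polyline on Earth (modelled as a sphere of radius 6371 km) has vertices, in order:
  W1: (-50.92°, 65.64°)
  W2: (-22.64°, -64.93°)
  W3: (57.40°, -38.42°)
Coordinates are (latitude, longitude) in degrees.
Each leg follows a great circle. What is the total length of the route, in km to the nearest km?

19752 km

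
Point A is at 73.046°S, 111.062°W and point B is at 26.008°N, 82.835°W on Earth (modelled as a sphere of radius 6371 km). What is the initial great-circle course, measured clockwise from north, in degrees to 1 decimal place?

25.6°

Δλ = 28.227° = 0.4927 rad.
y = sin Δλ · cos φ₂ = (0.4730)(0.8987) = 0.4251
x = cos φ₁ sin φ₂ − sin φ₁ cos φ₂ cos Δλ = (0.2916)(0.4385) − (-0.9565)(0.8987)(0.8811) = 0.8853
θ = atan2(y, x) = 25.65°, so the bearing is 25.6°.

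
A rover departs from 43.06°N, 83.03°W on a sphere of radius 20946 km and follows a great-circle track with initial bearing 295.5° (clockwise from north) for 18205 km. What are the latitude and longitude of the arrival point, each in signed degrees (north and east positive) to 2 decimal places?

Angular distance δ = d/R = 18205/20946 = 0.86914 rad; initial bearing θ = 5.1574 rad.
sin φ₂ = sin φ₁ cos δ + cos φ₁ sin δ cos θ = (0.6828)(0.6455) + (0.7306)(0.7638)(0.4305) = 0.6810, so φ₂ = 42.92°.
Δλ = atan2(sin θ sin δ cos φ₁, cos δ − sin φ₁ sin φ₂) = atan2(-0.5037, 0.1806) = -70.279°.
λ₂ = -83.030° − 70.279° = -153.31°.

42.92°, -153.31°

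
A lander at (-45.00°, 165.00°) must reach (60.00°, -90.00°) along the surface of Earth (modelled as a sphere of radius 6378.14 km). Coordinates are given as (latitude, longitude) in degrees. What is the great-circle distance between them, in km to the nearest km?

With latitudes φ₁ = -45.000°, φ₂ = 60.000° and longitude difference Δλ = 105.000°:
cos c = sin φ₁ sin φ₂ + cos φ₁ cos φ₂ cos Δλ = (-0.7071)(0.8660) + (0.7071)(0.5000)(-0.2588) = -0.70388,
so c = arccos(-0.70388) = 2.35164 rad.
Distance = R·c = 6378.14 × 2.3516 ≈ 14999 km.

14999 km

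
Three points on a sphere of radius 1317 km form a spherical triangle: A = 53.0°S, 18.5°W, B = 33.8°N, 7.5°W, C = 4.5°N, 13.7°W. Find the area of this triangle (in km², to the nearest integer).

Side lengths (central angles): a = 0.5212, b = 1.0061, c = 1.5241 rad; semiperimeter s = 1.5257.
By l'Huilier's theorem, tan(E/4) = √[tan(s/2) tan((s−a)/2) tan((s−b)/2) tan((s−c)/2)], giving spherical excess E = 0.0417 rad.
Area = E·R² = 0.0417 × (1317)² ≈ 72246 km².

72246 km²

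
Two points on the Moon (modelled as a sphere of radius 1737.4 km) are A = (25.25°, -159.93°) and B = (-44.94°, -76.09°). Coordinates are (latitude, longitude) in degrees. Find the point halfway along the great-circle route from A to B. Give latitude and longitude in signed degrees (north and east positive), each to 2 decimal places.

Central angle δ = 1.8056 rad. Interpolating on the sphere with fraction f = 0.5:
P = [sin((1−f)δ)·A + sin(fδ)·B] / sin δ = 0.8072·A + 0.8072·B in Cartesian coordinates,
giving P = (-0.5484, -0.8052, -0.2259), i.e. latitude -13.05°, longitude -124.26°.

-13.05°, -124.26°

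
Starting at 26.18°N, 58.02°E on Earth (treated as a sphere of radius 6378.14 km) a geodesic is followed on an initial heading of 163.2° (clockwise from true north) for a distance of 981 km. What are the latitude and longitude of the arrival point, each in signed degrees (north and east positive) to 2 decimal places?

Angular distance δ = d/R = 981/6378.14 = 0.15381 rad; initial bearing θ = 2.8484 rad.
sin φ₂ = sin φ₁ cos δ + cos φ₁ sin δ cos θ = (0.4412)(0.9882) + (0.8974)(0.1532)(-0.9573) = 0.3044, so φ₂ = 17.72°.
Δλ = atan2(sin θ sin δ cos φ₁, cos δ − sin φ₁ sin φ₂) = atan2(0.0397, 0.8539) = 2.664°.
λ₂ = 58.020° + 2.664° = 60.68°.

17.72°, 60.68°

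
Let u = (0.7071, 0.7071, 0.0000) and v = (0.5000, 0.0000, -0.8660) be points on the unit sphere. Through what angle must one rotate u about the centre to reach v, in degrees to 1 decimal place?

u·v = 0.3535; |u| = 1.0000, |v| = 1.0000.
cos θ = (u·v)/(|u||v|) = 0.3536, so θ = 69.3°.

69.3°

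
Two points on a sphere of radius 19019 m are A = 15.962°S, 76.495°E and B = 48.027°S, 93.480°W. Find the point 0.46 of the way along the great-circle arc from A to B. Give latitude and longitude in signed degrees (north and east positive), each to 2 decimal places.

The central angle between A and B is δ = 2.0139 rad.
With f = 0.46, the slerp weights are sin((1−f)δ)/sin δ = 0.9801 and sin(fδ)/sin δ = 0.8849.
Weighted sum of the unit vectors: (0.9801)·(0.2245,0.9349,-0.2750) + (0.8849)·(-0.0406,-0.6675,-0.7435) = (0.1841, 0.3256, -0.9274).
Converting back: φ = atan2(z, √(x²+y²)) = -68.04°, λ = atan2(y, x) = 60.51°.

-68.04°, 60.51°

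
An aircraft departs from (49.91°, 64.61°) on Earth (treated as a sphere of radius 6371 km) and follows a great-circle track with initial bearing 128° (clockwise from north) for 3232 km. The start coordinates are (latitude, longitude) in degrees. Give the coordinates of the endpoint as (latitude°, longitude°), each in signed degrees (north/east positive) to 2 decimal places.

Angular distance δ = d/R = 3232/6371 = 0.50730 rad; initial bearing θ = 2.2340 rad.
sin φ₂ = sin φ₁ cos δ + cos φ₁ sin δ cos θ = (0.7650)(0.8741) + (0.6440)(0.4858)(-0.6157) = 0.4761, so φ₂ = 28.43°.
Δλ = atan2(sin θ sin δ cos φ₁, cos δ − sin φ₁ sin φ₂) = atan2(0.2465, 0.5099) = 25.806°.
λ₂ = 64.610° + 25.806° = 90.42°.

28.43°, 90.42°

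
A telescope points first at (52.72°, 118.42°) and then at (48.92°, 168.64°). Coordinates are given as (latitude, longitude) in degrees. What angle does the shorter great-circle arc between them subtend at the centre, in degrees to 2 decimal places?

31.30°

With latitudes φ₁ = 52.720°, φ₂ = 48.920° and longitude difference Δλ = 50.220°:
Haversine: a = sin²(Δφ/2) + cos φ₁ cos φ₂ sin²(Δλ/2) = 0.0011 + (0.6057)(0.6571)(0.1801) = 0.07277.
Central angle c = 2·arcsin(√a) = 0.54630 rad.
So the angular separation is 31.30°.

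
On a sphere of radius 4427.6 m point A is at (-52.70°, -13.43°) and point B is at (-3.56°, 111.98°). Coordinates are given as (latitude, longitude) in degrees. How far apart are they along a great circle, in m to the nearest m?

Let φ₁ = -0.9198 rad, φ₂ = -0.0621 rad, and Δλ = 2.1888 rad.
cos c = sin φ₁ sin φ₂ + cos φ₁ cos φ₂ cos Δλ = (-0.7955)(-0.0621) + (0.6060)(0.9981)(-0.5794) = -0.30105,
so c = arccos(-0.30105) = 1.87659 rad.
Distance = R·c = 4427.6 × 1.8766 ≈ 8309 m.

8309 m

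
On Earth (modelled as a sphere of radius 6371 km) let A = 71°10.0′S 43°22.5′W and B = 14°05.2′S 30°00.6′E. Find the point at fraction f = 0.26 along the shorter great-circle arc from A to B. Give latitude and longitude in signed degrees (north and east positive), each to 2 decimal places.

Central angle δ = 1.2452 rad. Interpolating on the sphere with fraction f = 0.26:
P = [sin((1−f)δ)·A + sin(fδ)·B] / sin δ = 0.8406·A + 0.3358·B in Cartesian coordinates,
giving P = (0.4793, -0.0235, -0.8774), i.e. latitude -61.33°, longitude -2.81°.

-61.33°, -2.81°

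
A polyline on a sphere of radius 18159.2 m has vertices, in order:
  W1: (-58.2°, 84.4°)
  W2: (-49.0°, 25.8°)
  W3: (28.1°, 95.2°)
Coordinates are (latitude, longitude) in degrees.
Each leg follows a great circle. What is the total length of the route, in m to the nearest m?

42310 m

Leg W1→W2: central angle 0.6067 rad, distance 11016.9 m.
Leg W2→W3: central angle 1.7232 rad, distance 31292.7 m.
Total: 11016.9 + 31292.7 ≈ 42310 m.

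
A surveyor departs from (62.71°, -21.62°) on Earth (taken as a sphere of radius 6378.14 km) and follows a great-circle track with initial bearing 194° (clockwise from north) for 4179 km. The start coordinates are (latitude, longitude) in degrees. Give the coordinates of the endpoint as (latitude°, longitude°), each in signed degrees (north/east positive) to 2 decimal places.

Angular distance δ = d/R = 4179/6378.14 = 0.65521 rad; initial bearing θ = 3.3859 rad.
sin φ₂ = sin φ₁ cos δ + cos φ₁ sin δ cos θ = (0.8887)(0.7929) + (0.4585)(0.6093)(-0.9703) = 0.4336, so φ₂ = 25.70°.
Δλ = atan2(sin θ sin δ cos φ₁, cos δ − sin φ₁ sin φ₂) = atan2(-0.0676, 0.4076) = -9.415°.
λ₂ = -21.620° − 9.415° = -31.04°.

25.70°, -31.04°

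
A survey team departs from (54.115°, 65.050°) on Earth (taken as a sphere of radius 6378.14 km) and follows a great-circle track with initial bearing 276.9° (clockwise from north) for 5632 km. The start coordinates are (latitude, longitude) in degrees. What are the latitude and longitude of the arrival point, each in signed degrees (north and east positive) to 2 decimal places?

Angular distance δ = d/R = 5632/6378.14 = 0.88302 rad; initial bearing θ = 4.8328 rad.
sin φ₂ = sin φ₁ cos δ + cos φ₁ sin δ cos θ = (0.8102)(0.6348) + (0.5862)(0.7727)(0.1201) = 0.5687, so φ₂ = 34.66°.
Δλ = atan2(sin θ sin δ cos φ₁, cos δ − sin φ₁ sin φ₂) = atan2(-0.4496, 0.1740) = -68.840°.
λ₂ = 65.050° − 68.840° = -3.79°.

34.66°, -3.79°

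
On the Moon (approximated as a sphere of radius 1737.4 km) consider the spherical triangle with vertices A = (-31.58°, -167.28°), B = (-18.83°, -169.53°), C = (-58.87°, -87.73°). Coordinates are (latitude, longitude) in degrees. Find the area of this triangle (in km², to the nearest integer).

Side lengths (central angles): a = 1.2174, b = 1.0144, c = 0.2253 rad; semiperimeter s = 1.2286.
By l'Huilier's theorem, tan(E/4) = √[tan(s/2) tan((s−a)/2) tan((s−b)/2) tan((s−c)/2)], giving spherical excess E = 0.0609 rad.
Area = E·R² = 0.0609 × (1737.4)² ≈ 183745 km².

183745 km²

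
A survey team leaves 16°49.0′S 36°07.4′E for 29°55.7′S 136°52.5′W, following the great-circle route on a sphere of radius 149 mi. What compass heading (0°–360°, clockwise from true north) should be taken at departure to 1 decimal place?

188.3°

Δλ = -172.998° = -3.0194 rad.
y = sin Δλ · cos φ₂ = (-0.1219)(0.8667) = -0.1056
x = cos φ₁ sin φ₂ − sin φ₁ cos φ₂ cos Δλ = (0.9572)(-0.4989) − (-0.2893)(0.8667)(-0.9925) = -0.7264
θ = atan2(y, x) = -171.73°; adding 360° gives 188.3°.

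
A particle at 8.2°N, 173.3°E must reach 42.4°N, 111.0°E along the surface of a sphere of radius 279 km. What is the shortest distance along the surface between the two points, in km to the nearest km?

With latitudes φ₁ = 8.200°, φ₂ = 42.400° and longitude difference Δλ = -62.300°:
cos c = sin φ₁ sin φ₂ + cos φ₁ cos φ₂ cos Δλ = (0.1426)(0.6743) + (0.9898)(0.7385)(0.4648) = 0.43593,
so c = arccos(0.43593) = 1.11972 rad.
Distance = R·c = 279 × 1.1197 ≈ 312 km.

312 km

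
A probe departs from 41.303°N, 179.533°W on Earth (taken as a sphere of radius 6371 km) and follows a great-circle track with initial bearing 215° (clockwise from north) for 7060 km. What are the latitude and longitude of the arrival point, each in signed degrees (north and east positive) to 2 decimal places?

-14.84°, 148.39°

Angular distance δ = d/R = 7060/6371 = 1.10815 rad; initial bearing θ = 3.7525 rad.
sin φ₂ = sin φ₁ cos δ + cos φ₁ sin δ cos θ = (0.6600)(0.4463) + (0.7512)(0.8949)(-0.8192) = -0.2561, so φ₂ = -14.84°.
Δλ = atan2(sin θ sin δ cos φ₁, cos δ − sin φ₁ sin φ₂) = atan2(-0.3856, 0.6154) = -32.072°.
λ₂ = -179.533° − 32.072° = -211.61° → 148.39° after wrapping to (−180°, 180°].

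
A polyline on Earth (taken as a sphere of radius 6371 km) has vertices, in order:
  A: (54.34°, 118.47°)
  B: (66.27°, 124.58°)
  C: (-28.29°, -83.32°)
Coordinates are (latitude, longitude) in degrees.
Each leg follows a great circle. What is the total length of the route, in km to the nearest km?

16749 km

Leg A→B: central angle 0.2146 rad, distance 1367.0 km.
Leg B→C: central angle 2.4144 rad, distance 15382.1 km.
Total: 1367.0 + 15382.1 ≈ 16749 km.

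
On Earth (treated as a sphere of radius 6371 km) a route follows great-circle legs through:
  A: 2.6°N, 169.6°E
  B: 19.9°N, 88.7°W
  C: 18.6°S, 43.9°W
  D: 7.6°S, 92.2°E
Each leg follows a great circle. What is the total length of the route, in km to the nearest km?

32012 km

Leg A→B: central angle 1.7467 rad, distance 11128.5 km.
Leg B→C: central angle 1.0195 rad, distance 6495.3 km.
Leg C→D: central angle 2.2585 rad, distance 14388.6 km.
Total: 11128.5 + 6495.3 + 14388.6 ≈ 32012 km.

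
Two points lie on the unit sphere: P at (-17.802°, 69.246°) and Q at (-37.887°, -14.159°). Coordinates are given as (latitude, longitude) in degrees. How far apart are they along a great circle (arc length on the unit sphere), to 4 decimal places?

1.2932

Let φ₁ = -0.3107 rad, φ₂ = -0.6613 rad, and Δλ = -1.4557 rad.
cos c = sin φ₁ sin φ₂ + cos φ₁ cos φ₂ cos Δλ = (-0.3057)(-0.6141) + (0.9521)(0.7892)(0.1149) = 0.27405,
so c = arccos(0.27405) = 1.29319 rad.
On the unit sphere the arc length equals the central angle: 1.2932.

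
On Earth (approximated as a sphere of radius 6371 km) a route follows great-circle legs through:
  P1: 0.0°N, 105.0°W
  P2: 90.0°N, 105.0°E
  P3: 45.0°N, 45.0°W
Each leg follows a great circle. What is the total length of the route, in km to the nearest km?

Leg P1→P2: central angle 1.5708 rad, distance 10007.5 km.
Leg P2→P3: central angle 0.7854 rad, distance 5003.8 km.
Total: 10007.5 + 5003.8 ≈ 15011 km.

15011 km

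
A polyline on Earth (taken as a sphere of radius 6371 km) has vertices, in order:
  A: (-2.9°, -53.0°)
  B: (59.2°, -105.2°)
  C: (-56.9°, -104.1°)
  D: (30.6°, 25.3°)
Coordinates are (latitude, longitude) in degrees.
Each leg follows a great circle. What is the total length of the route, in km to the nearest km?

Leg A→B: central angle 1.2974 rad, distance 8265.9 km.
Leg B→C: central angle 2.0264 rad, distance 12910.1 km.
Leg C→D: central angle 2.3815 rad, distance 15172.7 km.
Total: 8265.9 + 12910.1 + 15172.7 ≈ 36349 km.

36349 km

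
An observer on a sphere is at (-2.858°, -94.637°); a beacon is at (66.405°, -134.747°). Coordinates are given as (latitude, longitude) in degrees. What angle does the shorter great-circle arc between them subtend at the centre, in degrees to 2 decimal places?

74.93°

In radians: φ₁ = -0.0499, φ₂ = 1.1590, Δλ = -40.110° = -0.7001 rad.
Haversine: a = sin²(Δφ/2) + cos φ₁ cos φ₂ sin²(Δλ/2) = 0.3230 + (0.9988)(0.4003)(0.1176) = 0.36997.
Central angle c = 2·arcsin(√a) = 1.30772 rad.
So the angular separation is 74.93°.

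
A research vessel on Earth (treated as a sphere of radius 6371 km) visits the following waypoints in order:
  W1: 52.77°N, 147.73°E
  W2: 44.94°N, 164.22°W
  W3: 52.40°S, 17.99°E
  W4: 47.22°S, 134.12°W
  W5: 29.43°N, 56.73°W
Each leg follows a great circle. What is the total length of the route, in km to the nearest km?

Leg W1→W2: central angle 0.5573 rad, distance 3550.4 km.
Leg W2→W3: central angle 3.0089 rad, distance 19170.0 km.
Leg W3→W4: central angle 1.3539 rad, distance 8625.4 km.
Leg W4→W5: central angle 1.8044 rad, distance 11495.9 km.
Total: 3550.4 + 19170.0 + 8625.4 + 11495.9 ≈ 42842 km.

42842 km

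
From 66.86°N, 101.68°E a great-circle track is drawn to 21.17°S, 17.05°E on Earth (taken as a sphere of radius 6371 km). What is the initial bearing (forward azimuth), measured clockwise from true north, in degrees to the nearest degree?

257°

With φ₁ = 1.1669, φ₂ = -0.3695, Δλ = -1.4771 rad, the forward-azimuth formula gives
θ = atan2( sin Δλ cos φ₂ , cos φ₁ sin φ₂ − sin φ₁ cos φ₂ cos Δλ ) = atan2(-0.9284, -0.2222) = -103.46°.
Adding 360° brings this into [0°, 360°): 257°.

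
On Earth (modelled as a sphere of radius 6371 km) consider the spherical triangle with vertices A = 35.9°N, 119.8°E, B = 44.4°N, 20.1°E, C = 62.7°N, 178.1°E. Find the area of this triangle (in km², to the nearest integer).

22129798 km²

Side lengths (central angles): a = 1.2473, b = 0.7723, c = 1.2527 rad; semiperimeter s = 1.6362.
By l'Huilier's theorem, tan(E/4) = √[tan(s/2) tan((s−a)/2) tan((s−b)/2) tan((s−c)/2)], giving spherical excess E = 0.5452 rad.
Area = E·R² = 0.5452 × (6371)² ≈ 22129798 km².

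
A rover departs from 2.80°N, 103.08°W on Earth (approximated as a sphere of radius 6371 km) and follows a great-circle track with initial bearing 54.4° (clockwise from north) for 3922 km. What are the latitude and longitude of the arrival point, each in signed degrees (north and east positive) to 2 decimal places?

Angular distance δ = d/R = 3922/6371 = 0.61560 rad; initial bearing θ = 0.9495 rad.
sin φ₂ = sin φ₁ cos δ + cos φ₁ sin δ cos θ = (0.0488)(0.8164) + (0.9988)(0.5775)(0.5821) = 0.3756, so φ₂ = 22.06°.
Δλ = atan2(sin θ sin δ cos φ₁, cos δ − sin φ₁ sin φ₂) = atan2(0.4690, 0.7981) = 30.439°.
λ₂ = -103.080° + 30.439° = -72.64°.

22.06°, -72.64°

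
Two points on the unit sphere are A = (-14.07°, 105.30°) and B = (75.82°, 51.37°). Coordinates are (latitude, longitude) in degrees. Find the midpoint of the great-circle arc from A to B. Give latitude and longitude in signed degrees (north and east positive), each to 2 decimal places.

Central angle δ = 1.6667 rad. Interpolating on the sphere with fraction f = 0.5:
P = [sin((1−f)δ)·A + sin(fδ)·B] / sin δ = 0.7436·A + 0.7436·B in Cartesian coordinates,
giving P = (-0.0766, 0.8381, 0.5402), i.e. latitude 32.70°, longitude 95.22°.

32.70°, 95.22°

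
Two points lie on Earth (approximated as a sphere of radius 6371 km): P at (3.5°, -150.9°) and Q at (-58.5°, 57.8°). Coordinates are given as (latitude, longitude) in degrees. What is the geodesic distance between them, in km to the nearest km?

13414 km

Let φ₁ = 0.0611 rad, φ₂ = -1.0210 rad, and Δλ = -2.6407 rad.
Haversine: a = sin²(Δφ/2) + cos φ₁ cos φ₂ sin²(Δλ/2) = 0.2653 + (0.9981)(0.5225)(0.9386) = 0.75475.
Central angle c = 2·arcsin(√a) = 2.10541 rad.
Distance = R·c = 6371 × 2.1054 ≈ 13414 km.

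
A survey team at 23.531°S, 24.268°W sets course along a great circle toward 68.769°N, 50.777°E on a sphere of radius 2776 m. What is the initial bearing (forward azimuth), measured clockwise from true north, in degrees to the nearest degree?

Δλ = 75.045° = 1.3098 rad.
y = sin Δλ · cos φ₂ = (0.9661)(0.3621) = 0.3499
x = cos φ₁ sin φ₂ − sin φ₁ cos φ₂ cos Δλ = (0.9168)(0.9321) − (-0.3992)(0.3621)(0.2581) = 0.8919
θ = atan2(y, x) = 21.42°, so the bearing is 21°.

21°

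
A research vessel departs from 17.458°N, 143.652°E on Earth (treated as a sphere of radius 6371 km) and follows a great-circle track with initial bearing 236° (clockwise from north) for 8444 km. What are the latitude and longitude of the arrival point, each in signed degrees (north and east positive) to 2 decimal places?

Angular distance δ = d/R = 8444/6371 = 1.32538 rad; initial bearing θ = 4.1190 rad.
sin φ₂ = sin φ₁ cos δ + cos φ₁ sin δ cos θ = (0.3000)(0.2430) + (0.9539)(0.9700)(-0.5592) = -0.4446, so φ₂ = -26.40°.
Δλ = atan2(sin θ sin δ cos φ₁, cos δ − sin φ₁ sin φ₂) = atan2(-0.7672, 0.3763) = -63.869°.
λ₂ = 143.652° − 63.869° = 79.78°.

-26.40°, 79.78°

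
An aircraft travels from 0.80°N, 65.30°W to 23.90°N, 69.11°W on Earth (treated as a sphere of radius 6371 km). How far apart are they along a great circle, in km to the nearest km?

In radians: φ₁ = 0.0140, φ₂ = 0.4171, Δλ = -3.810° = -0.0665 rad.
Haversine: a = sin²(Δφ/2) + cos φ₁ cos φ₂ sin²(Δλ/2) = 0.0401 + (0.9999)(0.9143)(0.0011) = 0.04110.
Central angle c = 2·arcsin(√a) = 0.40829 rad.
Distance = R·c = 6371 × 0.4083 ≈ 2601 km.

2601 km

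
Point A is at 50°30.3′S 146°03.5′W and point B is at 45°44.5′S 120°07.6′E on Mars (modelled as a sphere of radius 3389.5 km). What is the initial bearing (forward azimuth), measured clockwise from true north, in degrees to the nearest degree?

235°

With φ₁ = -0.8815, φ₂ = -0.7983, Δλ = -1.6374 rad, the forward-azimuth formula gives
θ = atan2( sin Δλ cos φ₂ , cos φ₁ sin φ₂ − sin φ₁ cos φ₂ cos Δλ ) = atan2(-0.6963, -0.4913) = -125.21°.
Adding 360° brings this into [0°, 360°): 235°.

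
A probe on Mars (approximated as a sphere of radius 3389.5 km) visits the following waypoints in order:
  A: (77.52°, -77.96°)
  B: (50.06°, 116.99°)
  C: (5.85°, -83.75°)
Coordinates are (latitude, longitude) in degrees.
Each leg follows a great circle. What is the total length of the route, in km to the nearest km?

10255 km

Leg A→B: central angle 0.9090 rad, distance 3080.9 km.
Leg B→C: central angle 2.1166 rad, distance 7174.2 km.
Total: 3080.9 + 7174.2 ≈ 10255 km.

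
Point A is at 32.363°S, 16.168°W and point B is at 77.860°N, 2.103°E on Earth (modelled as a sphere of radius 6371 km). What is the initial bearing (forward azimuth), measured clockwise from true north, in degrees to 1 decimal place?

With φ₁ = -0.5648, φ₂ = 1.3589, Δλ = 0.3189 rad, the forward-azimuth formula gives
θ = atan2( sin Δλ cos φ₂ , cos φ₁ sin φ₂ − sin φ₁ cos φ₂ cos Δλ ) = atan2(0.0659, 0.9327) = 4.04°.
So the initial bearing is 4.0°.

4.0°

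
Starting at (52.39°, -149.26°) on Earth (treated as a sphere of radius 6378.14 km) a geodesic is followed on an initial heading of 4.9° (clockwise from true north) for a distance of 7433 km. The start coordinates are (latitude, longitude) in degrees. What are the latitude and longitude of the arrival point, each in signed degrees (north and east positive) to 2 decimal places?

Angular distance δ = d/R = 7433/6378.14 = 1.16539 rad; initial bearing θ = 0.0855 rad.
sin φ₂ = sin φ₁ cos δ + cos φ₁ sin δ cos θ = (0.7922)(0.3944) + (0.6103)(0.9189)(0.9963) = 0.8712, so φ₂ = 60.60°.
Δλ = atan2(sin θ sin δ cos φ₁, cos δ − sin φ₁ sin φ₂) = atan2(0.0479, -0.2958) = 170.800°.
λ₂ = -149.260° + 170.800° = 21.54°.

60.60°, 21.54°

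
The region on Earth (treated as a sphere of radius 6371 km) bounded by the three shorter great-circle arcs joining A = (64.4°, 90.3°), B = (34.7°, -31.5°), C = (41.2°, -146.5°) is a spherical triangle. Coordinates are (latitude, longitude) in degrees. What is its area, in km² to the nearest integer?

35204471 km²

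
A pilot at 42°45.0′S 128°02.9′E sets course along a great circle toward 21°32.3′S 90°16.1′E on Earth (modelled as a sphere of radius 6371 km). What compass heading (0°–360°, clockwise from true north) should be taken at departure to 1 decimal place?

291.9°

With φ₁ = -0.7461, φ₂ = -0.3759, Δλ = -0.6594 rad, the forward-azimuth formula gives
θ = atan2( sin Δλ cos φ₂ , cos φ₁ sin φ₂ − sin φ₁ cos φ₂ cos Δλ ) = atan2(-0.5699, 0.2295) = -68.07°.
Adding 360° brings this into [0°, 360°): 291.9°.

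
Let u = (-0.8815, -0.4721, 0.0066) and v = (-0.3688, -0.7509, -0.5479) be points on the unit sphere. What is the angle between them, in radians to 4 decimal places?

0.8285 rad

u·v = 0.6760; |u| = 1.0000, |v| = 1.0000.
cos θ = (u·v)/(|u||v|) = 0.6760, so θ = 0.8285 rad.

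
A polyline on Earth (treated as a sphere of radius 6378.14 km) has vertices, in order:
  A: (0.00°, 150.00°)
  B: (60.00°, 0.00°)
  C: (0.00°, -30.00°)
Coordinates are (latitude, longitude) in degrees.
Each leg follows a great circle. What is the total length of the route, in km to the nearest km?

20038 km

Leg A→B: central angle 2.0186 rad, distance 12875.1 km.
Leg B→C: central angle 1.1230 rad, distance 7162.4 km.
Total: 12875.1 + 7162.4 ≈ 20038 km.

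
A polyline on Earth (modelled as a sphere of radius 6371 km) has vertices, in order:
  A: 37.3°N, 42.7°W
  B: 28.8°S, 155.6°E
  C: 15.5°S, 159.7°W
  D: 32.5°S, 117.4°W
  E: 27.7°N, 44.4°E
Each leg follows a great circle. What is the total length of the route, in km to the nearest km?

Leg A→B: central angle 2.8363 rad, distance 18070.1 km.
Leg B→C: central angle 0.7540 rad, distance 4803.6 km.
Leg C→D: central angle 0.7307 rad, distance 4655.4 km.
Leg D→E: central angle 2.8547 rad, distance 18187.5 km.
Total: 18070.1 + 4803.6 + 4655.4 + 18187.5 ≈ 45717 km.

45717 km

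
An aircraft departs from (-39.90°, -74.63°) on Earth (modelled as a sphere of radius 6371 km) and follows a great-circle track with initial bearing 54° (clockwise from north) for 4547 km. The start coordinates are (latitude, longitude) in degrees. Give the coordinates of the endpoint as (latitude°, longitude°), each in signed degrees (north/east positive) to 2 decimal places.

-10.94°, -41.99°

Angular distance δ = d/R = 4547/6371 = 0.71370 rad; initial bearing θ = 0.9425 rad.
sin φ₂ = sin φ₁ cos δ + cos φ₁ sin δ cos θ = (-0.6414)(0.7559) + (0.7672)(0.6546)(0.5878) = -0.1897, so φ₂ = -10.94°.
Δλ = atan2(sin θ sin δ cos φ₁, cos δ − sin φ₁ sin φ₂) = atan2(0.4063, 0.6343) = 32.643°.
λ₂ = -74.630° + 32.643° = -41.99°.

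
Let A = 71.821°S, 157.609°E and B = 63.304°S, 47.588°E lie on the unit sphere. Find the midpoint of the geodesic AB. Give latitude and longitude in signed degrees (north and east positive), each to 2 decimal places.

-76.26°, 88.15°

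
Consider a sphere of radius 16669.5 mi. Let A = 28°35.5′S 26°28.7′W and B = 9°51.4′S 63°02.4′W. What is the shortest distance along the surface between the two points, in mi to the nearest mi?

11356 mi

With latitudes φ₁ = -28.592°, φ₂ = -9.857° and longitude difference Δλ = -36.562°:
cos c = sin φ₁ sin φ₂ + cos φ₁ cos φ₂ cos Δλ = (-0.4786)(-0.1712) + (0.8781)(0.9852)(0.8032) = 0.77678,
so c = arccos(0.77678) = 0.68126 rad.
Distance = R·c = 16669.5 × 0.6813 ≈ 11356 mi.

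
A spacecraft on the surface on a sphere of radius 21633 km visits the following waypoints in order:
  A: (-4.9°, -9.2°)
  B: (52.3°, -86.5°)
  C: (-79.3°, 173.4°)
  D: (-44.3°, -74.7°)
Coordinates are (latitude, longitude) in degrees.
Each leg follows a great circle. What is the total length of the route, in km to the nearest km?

Leg A→B: central angle 1.5044 rad, distance 32544.3 km.
Leg B→C: central angle 2.4937 rad, distance 53946.9 km.
Leg C→D: central angle 0.8806 rad, distance 19049.4 km.
Total: 32544.3 + 53946.9 + 19049.4 ≈ 105541 km.

105541 km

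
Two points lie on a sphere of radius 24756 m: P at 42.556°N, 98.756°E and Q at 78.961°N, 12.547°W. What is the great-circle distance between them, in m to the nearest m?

22565 m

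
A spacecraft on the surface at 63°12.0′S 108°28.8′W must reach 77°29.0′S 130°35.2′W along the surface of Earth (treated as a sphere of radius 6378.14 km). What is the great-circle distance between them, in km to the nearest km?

1766 km

With latitudes φ₁ = -63.200°, φ₂ = -77.483° and longitude difference Δλ = -22.107°:
Haversine: a = sin²(Δφ/2) + cos φ₁ cos φ₂ sin²(Δλ/2) = 0.0155 + (0.4509)(0.2167)(0.0368) = 0.01905.
Central angle c = 2·arcsin(√a) = 0.27691 rad.
Distance = R·c = 6378.14 × 0.2769 ≈ 1766 km.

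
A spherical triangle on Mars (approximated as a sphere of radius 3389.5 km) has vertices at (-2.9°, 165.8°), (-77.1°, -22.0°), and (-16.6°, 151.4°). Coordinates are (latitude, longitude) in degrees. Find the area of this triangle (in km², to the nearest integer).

Side lengths (central angles): a = 1.5048, b = 0.3438, c = 1.7432 rad; semiperimeter s = 1.7959.
By l'Huilier's theorem, tan(E/4) = √[tan(s/2) tan((s−a)/2) tan((s−b)/2) tan((s−c)/2)], giving spherical excess E = 0.2620 rad.
Area = E·R² = 0.2620 × (3389.5)² ≈ 3010295 km².

3010295 km²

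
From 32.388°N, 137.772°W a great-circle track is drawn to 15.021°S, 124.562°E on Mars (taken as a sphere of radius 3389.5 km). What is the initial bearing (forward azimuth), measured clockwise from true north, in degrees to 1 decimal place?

With φ₁ = 0.5653, φ₂ = -0.2622, Δλ = -1.7046 rad, the forward-azimuth formula gives
θ = atan2( sin Δλ cos φ₂ , cos φ₁ sin φ₂ − sin φ₁ cos φ₂ cos Δλ ) = atan2(-0.9572, -0.1498) = -98.90°.
Adding 360° brings this into [0°, 360°): 261.1°.

261.1°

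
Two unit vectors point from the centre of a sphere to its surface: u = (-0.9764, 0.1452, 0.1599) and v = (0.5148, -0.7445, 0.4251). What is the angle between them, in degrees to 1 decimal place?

u·v = -0.5428; |u| = 1.0000, |v| = 1.0000.
cos θ = (u·v)/(|u||v|) = -0.5428, so θ = 122.9°.

122.9°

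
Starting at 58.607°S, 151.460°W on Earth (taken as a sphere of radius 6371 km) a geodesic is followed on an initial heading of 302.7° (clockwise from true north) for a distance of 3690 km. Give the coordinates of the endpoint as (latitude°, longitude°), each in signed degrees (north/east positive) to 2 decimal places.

Angular distance δ = d/R = 3690/6371 = 0.57919 rad; initial bearing θ = 5.2831 rad.
sin φ₂ = sin φ₁ cos δ + cos φ₁ sin δ cos θ = (-0.8536)(0.8369) + (0.5209)(0.5473)(0.5402) = -0.5604, so φ₂ = -34.08°.
Δλ = atan2(sin θ sin δ cos φ₁, cos δ − sin φ₁ sin φ₂) = atan2(-0.2399, 0.3586) = -33.787°.
λ₂ = -151.460° − 33.787° = -185.25° → 174.75° after wrapping to (−180°, 180°].

-34.08°, 174.75°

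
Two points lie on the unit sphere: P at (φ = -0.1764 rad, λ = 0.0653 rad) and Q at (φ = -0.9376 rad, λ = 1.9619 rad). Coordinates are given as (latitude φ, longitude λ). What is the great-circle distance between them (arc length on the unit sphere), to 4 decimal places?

1.6158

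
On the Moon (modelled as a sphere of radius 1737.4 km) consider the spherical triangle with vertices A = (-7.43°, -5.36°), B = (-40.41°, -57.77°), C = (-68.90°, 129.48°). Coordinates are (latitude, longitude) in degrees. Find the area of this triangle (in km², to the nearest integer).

Side lengths (central angles): a = 1.2315, b = 1.7022, c = 0.9951 rad; semiperimeter s = 1.9644.
By l'Huilier's theorem, tan(E/4) = √[tan(s/2) tan((s−a)/2) tan((s−b)/2) tan((s−c)/2)], giving spherical excess E = 0.7887 rad.
Area = E·R² = 0.7887 × (1737.4)² ≈ 2380886 km².

2380886 km²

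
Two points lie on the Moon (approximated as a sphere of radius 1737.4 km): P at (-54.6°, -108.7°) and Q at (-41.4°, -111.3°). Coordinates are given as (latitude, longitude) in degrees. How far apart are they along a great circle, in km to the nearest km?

404 km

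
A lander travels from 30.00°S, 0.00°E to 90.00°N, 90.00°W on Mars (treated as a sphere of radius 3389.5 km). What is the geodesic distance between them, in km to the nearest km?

7099 km

With latitudes φ₁ = -30.000°, φ₂ = 90.000° and longitude difference Δλ = -90.000°:
Haversine: a = sin²(Δφ/2) + cos φ₁ cos φ₂ sin²(Δλ/2) = 0.7500 + (0.8660)(0.0000)(0.5000) = 0.75000.
Central angle c = 2·arcsin(√a) = 2.09440 rad.
Distance = R·c = 3389.5 × 2.0944 ≈ 7099 km.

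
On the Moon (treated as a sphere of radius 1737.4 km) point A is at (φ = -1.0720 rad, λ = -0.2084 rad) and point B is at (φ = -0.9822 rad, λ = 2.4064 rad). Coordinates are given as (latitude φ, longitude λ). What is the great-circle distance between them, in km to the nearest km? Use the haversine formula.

1818 km

Let φ₁ = -1.0720 rad, φ₂ = -0.9822 rad, and Δλ = 2.6148 rad.
Haversine: a = sin²(Δφ/2) + cos φ₁ cos φ₂ sin²(Δλ/2) = 0.0020 + (0.4784)(0.5552)(0.9322) = 0.24960.
Central angle c = 2·arcsin(√a) = 1.04627 rad.
Distance = R·c = 1737.4 × 1.0463 ≈ 1818 km.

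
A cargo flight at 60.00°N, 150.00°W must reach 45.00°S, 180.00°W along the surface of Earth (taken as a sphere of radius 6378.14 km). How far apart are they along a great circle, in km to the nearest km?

12004 km

With latitudes φ₁ = 60.000°, φ₂ = -45.000° and longitude difference Δλ = -30.000°:
Haversine: a = sin²(Δφ/2) + cos φ₁ cos φ₂ sin²(Δλ/2) = 0.6294 + (0.5000)(0.7071)(0.0670) = 0.65309.
Central angle c = 2·arcsin(√a) = 1.88198 rad.
Distance = R·c = 6378.14 × 1.8820 ≈ 12004 km.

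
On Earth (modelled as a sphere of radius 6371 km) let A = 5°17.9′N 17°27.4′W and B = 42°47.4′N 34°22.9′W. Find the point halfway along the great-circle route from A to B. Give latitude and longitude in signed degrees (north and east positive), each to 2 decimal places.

24.27°, -24.63°

Central angle δ = 0.7047 rad. Interpolating on the sphere with fraction f = 0.5:
P = [sin((1−f)δ)·A + sin(fδ)·B] / sin δ = 0.5327·A + 0.5327·B in Cartesian coordinates,
giving P = (0.8287, -0.3799, 0.4111), i.e. latitude 24.27°, longitude -24.63°.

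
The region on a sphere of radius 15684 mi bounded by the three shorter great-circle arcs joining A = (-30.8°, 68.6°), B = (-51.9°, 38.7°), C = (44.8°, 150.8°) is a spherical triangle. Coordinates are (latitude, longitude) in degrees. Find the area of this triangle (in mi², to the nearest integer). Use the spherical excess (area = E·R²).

46105280 mi²

Side lengths (central angles): a = 2.3735, b = 1.8526, c = 0.5308 rad; semiperimeter s = 2.3784.
By l'Huilier's theorem, tan(E/4) = √[tan(s/2) tan((s−a)/2) tan((s−b)/2) tan((s−c)/2)], giving spherical excess E = 0.1874 rad.
Area = E·R² = 0.1874 × (15684)² ≈ 46105280 mi².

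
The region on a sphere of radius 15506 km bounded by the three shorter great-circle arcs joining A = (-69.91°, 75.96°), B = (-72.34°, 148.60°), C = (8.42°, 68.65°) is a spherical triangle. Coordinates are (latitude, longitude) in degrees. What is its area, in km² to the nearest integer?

Side lengths (central angles): a = 1.6581, b = 1.3699, c = 0.3872 rad; semiperimeter s = 1.7076.
By l'Huilier's theorem, tan(E/4) = √[tan(s/2) tan((s−a)/2) tan((s−b)/2) tan((s−c)/2)], giving spherical excess E = 0.2449 rad.
Area = E·R² = 0.2449 × (15506)² ≈ 58889829 km².

58889829 km²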